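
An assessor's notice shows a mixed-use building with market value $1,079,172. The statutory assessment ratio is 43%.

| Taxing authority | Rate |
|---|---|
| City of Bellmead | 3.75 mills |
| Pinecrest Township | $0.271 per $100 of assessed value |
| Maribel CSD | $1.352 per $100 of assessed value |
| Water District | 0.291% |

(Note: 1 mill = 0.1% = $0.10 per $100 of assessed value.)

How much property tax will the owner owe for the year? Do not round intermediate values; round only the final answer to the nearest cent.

$10,621.97

Assessed value = $1,079,172 × 0.43 = $464,043.96
City of Bellmead: $464,043.96 × 0.00375 = $1,740.16485
Pinecrest Township: $464,043.96 × 0.00271 = $1,257.5591316
Maribel CSD: $464,043.96 × 0.01352 = $6,273.8743392
Water District: $464,043.96 × 0.00291 = $1,350.3679236
Total = $10,621.9662444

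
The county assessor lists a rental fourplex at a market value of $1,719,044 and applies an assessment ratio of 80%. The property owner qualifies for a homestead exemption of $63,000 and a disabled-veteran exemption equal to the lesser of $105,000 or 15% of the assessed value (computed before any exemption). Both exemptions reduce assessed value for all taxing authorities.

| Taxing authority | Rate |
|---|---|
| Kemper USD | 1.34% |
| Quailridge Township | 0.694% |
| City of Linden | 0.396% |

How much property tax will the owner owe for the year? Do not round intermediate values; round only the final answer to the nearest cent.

$29,335.82

Assessed value = $1,719,044 × 0.8 = $1,375,235.2
Disabled-veteran exemption = min($105,000, 15% × $1,375,235.2) = min($105,000, $206,285.28) = $105,000 (dollar cap binds)
Taxable value = $1,375,235.2 − $63,000 − $105,000 = $1,207,235.2
Kemper USD: $1,207,235.2 × 0.0134 = $16,176.95168
Quailridge Township: $1,207,235.2 × 0.00694 = $8,378.212288
City of Linden: $1,207,235.2 × 0.00396 = $4,780.651392
Total = $29,335.81536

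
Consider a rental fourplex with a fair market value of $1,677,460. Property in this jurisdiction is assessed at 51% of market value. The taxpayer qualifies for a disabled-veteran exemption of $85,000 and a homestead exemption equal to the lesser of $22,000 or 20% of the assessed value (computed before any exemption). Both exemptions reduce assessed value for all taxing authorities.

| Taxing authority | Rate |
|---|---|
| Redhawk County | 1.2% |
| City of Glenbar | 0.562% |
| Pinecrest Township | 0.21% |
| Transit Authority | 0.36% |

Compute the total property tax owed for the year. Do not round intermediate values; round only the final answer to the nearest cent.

Assessed value = $1,677,460 × 0.51 = $855,504.6
Homestead exemption = min($22,000, 20% × $855,504.6) = min($22,000, $171,100.92) = $22,000 (dollar cap binds)
Taxable value = $855,504.6 − $85,000 − $22,000 = $748,504.6
Redhawk County: $748,504.6 × 0.012 = $8,982.0552
City of Glenbar: $748,504.6 × 0.00562 = $4,206.595852
Pinecrest Township: $748,504.6 × 0.0021 = $1,571.85966
Transit Authority: $748,504.6 × 0.0036 = $2,694.61656
Total = $17,455.127272

$17,455.13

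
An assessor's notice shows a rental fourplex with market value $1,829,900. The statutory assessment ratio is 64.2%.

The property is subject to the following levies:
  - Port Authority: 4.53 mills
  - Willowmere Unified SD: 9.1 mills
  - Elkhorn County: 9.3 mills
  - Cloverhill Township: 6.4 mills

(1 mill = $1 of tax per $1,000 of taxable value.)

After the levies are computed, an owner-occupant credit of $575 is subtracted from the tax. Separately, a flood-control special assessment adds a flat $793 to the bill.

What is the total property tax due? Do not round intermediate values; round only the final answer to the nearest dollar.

$34,675

Assessed value = $1,829,900 × 0.642 = $1,174,795.8
Port Authority: $1,174,795.8 × 0.00453 = $5,321.824974
Willowmere Unified SD: $1,174,795.8 × 0.0091 = $10,690.64178
Elkhorn County: $1,174,795.8 × 0.0093 = $10,925.60094
Cloverhill Township: $1,174,795.8 × 0.0064 = $7,518.69312
Levies subtotal = $34,456.760814
After credit = $34,456.760814 − $575 = $33,881.760814
Total = $33,881.760814 + $793 = $34,674.760814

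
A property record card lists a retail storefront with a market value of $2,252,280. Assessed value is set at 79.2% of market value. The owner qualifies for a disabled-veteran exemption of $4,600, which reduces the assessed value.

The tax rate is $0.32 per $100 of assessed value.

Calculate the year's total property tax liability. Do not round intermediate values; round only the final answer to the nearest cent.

$5,693.46

Assessed value = $2,252,280 × 0.792 = $1,783,805.76
Taxable value = $1,783,805.76 − $4,600 = $1,779,205.76
Tax = $1,779,205.76 × 0.0032 = $5,693.458432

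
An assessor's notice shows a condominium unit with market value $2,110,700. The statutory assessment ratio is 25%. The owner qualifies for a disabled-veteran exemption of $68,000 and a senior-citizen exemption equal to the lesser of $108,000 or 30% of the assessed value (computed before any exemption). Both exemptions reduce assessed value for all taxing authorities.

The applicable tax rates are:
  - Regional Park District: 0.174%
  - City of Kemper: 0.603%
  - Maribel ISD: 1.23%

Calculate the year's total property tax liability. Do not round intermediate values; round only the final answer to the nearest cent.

$7,058.12

Assessed value = $2,110,700 × 0.25 = $527,675
Senior-citizen exemption = min($108,000, 30% × $527,675) = min($108,000, $158,302.5) = $108,000 (dollar cap binds)
Taxable value = $527,675 − $68,000 − $108,000 = $351,675
Regional Park District: $351,675 × 0.00174 = $611.9145
City of Kemper: $351,675 × 0.00603 = $2,120.60025
Maribel ISD: $351,675 × 0.0123 = $4,325.6025
Total = $7,058.11725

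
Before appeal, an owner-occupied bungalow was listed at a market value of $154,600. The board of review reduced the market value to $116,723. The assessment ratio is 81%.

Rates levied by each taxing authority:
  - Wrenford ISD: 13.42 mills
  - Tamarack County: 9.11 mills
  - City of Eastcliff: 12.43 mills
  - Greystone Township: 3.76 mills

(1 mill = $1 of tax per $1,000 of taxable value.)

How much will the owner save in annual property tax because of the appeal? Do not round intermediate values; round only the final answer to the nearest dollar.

Old assessed value = $154,600 × 0.81 = $125,226
New assessed value = $116,723 × 0.81 = $94,545.63
Combined rate = 0.01342 + 0.00911 + 0.01243 + 0.00376 = 0.03872
Old tax = $125,226 × 0.03872 = $4,848.75072
New tax = $94,545.63 × 0.03872 = $3,660.8067936
Reduction = $4,848.75072 − $3,660.8067936 = $1,187.9439264

$1,188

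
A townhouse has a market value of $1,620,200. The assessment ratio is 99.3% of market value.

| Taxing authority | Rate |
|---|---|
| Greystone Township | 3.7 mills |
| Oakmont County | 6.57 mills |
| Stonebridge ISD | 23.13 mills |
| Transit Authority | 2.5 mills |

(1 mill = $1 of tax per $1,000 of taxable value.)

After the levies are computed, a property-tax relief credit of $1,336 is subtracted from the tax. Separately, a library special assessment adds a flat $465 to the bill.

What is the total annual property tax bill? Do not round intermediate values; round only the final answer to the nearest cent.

Assessed value = $1,620,200 × 0.993 = $1,608,858.6
Greystone Township: $1,608,858.6 × 0.0037 = $5,952.77682
Oakmont County: $1,608,858.6 × 0.00657 = $10,570.201002
Stonebridge ISD: $1,608,858.6 × 0.02313 = $37,212.899418
Transit Authority: $1,608,858.6 × 0.0025 = $4,022.1465
Levies subtotal = $57,758.02374
After credit = $57,758.02374 − $1,336 = $56,422.02374
Total = $56,422.02374 + $465 = $56,887.02374

$56,887.02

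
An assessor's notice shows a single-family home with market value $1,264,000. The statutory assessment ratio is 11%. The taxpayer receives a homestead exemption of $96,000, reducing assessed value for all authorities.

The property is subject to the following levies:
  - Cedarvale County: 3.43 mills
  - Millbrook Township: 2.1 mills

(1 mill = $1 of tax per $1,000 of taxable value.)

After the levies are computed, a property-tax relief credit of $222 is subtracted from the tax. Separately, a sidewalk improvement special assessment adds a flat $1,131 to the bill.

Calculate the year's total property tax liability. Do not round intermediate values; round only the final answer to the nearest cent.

Assessed value = $1,264,000 × 0.11 = $139,040
Taxable value = $139,040 − $96,000 = $43,040
Cedarvale County: $43,040 × 0.00343 = $147.6272
Millbrook Township: $43,040 × 0.0021 = $90.384
Levies subtotal = $238.0112
After credit = $238.0112 − $222 = $16.0112
Total = $16.0112 + $1,131 = $1,147.0112

$1,147.01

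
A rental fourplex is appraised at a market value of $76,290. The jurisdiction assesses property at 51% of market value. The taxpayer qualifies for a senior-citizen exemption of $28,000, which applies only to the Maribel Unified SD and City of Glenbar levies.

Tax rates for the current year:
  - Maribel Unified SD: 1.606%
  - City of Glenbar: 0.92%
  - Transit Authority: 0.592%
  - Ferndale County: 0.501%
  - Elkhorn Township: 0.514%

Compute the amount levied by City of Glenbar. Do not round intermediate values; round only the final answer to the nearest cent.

Assessed value = $76,290 × 0.51 = $38,907.9
City of Glenbar taxable value = $38,907.9 − $28,000 = $10,907.9
City of Glenbar levy = $10,907.9 × 0.0092 = $100.35268

$100.35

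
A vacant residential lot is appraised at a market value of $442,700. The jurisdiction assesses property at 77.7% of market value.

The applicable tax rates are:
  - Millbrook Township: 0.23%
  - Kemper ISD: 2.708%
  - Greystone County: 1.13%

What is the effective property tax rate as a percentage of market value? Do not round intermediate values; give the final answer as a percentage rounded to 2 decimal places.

Assessed value = $442,700 × 0.777 = $343,977.9
Millbrook Township: $343,977.9 × 0.0023 = $791.14917
Kemper ISD: $343,977.9 × 0.02708 = $9,314.921532
Greystone County: $343,977.9 × 0.0113 = $3,886.95027
Total tax = $13,993.020972
Effective rate = $13,993.020972 ÷ $442,700 = 3.16% of market value

3.16%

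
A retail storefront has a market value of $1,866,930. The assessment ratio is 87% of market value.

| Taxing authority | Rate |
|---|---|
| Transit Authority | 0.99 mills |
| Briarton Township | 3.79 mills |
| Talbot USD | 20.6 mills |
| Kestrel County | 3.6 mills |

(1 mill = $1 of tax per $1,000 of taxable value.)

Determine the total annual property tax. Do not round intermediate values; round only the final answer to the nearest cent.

$47,070.16

Assessed value = $1,866,930 × 0.87 = $1,624,229.1
Transit Authority: $1,624,229.1 × 0.00099 = $1,607.986809
Briarton Township: $1,624,229.1 × 0.00379 = $6,155.828289
Talbot USD: $1,624,229.1 × 0.0206 = $33,459.11946
Kestrel County: $1,624,229.1 × 0.0036 = $5,847.22476
Total = $1,607.986809 + $6,155.828289 + $33,459.11946 + $5,847.22476 = $47,070.159318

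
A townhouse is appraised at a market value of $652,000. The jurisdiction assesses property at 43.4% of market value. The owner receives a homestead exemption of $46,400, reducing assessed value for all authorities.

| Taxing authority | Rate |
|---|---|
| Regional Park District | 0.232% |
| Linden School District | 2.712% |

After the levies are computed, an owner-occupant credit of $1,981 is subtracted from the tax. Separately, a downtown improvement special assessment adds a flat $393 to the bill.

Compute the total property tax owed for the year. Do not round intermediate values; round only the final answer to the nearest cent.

Assessed value = $652,000 × 0.434 = $282,968
Taxable value = $282,968 − $46,400 = $236,568
Regional Park District: $236,568 × 0.00232 = $548.83776
Linden School District: $236,568 × 0.02712 = $6,415.72416
Levies subtotal = $6,964.56192
After credit = $6,964.56192 − $1,981 = $4,983.56192
Total = $4,983.56192 + $393 = $5,376.56192

$5,376.56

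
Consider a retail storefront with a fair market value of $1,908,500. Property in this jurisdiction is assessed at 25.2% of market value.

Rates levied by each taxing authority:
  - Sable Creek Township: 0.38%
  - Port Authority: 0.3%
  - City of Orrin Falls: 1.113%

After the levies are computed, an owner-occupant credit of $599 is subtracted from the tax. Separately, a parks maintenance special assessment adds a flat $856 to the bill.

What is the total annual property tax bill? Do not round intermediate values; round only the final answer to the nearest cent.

Assessed value = $1,908,500 × 0.252 = $480,942
Sable Creek Township: $480,942 × 0.0038 = $1,827.5796
Port Authority: $480,942 × 0.003 = $1,442.826
City of Orrin Falls: $480,942 × 0.01113 = $5,352.88446
Levies subtotal = $8,623.29006
After credit = $8,623.29006 − $599 = $8,024.29006
Total = $8,024.29006 + $856 = $8,880.29006

$8,880.29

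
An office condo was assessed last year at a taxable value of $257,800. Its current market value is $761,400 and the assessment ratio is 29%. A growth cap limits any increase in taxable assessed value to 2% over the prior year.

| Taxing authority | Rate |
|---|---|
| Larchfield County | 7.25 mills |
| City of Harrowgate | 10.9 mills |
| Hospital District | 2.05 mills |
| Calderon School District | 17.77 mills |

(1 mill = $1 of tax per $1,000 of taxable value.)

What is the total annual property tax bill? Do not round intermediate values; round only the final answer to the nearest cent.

Uncapped assessed value = $761,400 × 0.29 = $220,806
Cap limit = $257,800 × 1.02 = $262,956
Taxable assessed value = min($220,806, $262,956) = $220,806 (cap does not bind)
Larchfield County: $220,806 × 0.00725 = $1,600.8435
City of Harrowgate: $220,806 × 0.0109 = $2,406.7854
Hospital District: $220,806 × 0.00205 = $452.6523
Calderon School District: $220,806 × 0.01777 = $3,923.72262
Total = $8,384.00382

$8,384.00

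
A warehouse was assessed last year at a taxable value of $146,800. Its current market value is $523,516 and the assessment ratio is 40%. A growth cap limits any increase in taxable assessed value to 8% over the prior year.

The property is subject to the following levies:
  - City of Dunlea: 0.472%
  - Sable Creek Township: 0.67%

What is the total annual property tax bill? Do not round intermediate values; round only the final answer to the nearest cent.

Uncapped assessed value = $523,516 × 0.4 = $209,406.4
Cap limit = $146,800 × 1.08 = $158,544
Taxable assessed value = min($209,406.4, $158,544) = $158,544 (cap binds)
City of Dunlea: $158,544 × 0.00472 = $748.32768
Sable Creek Township: $158,544 × 0.0067 = $1,062.2448
Total = $1,810.57248

$1,810.57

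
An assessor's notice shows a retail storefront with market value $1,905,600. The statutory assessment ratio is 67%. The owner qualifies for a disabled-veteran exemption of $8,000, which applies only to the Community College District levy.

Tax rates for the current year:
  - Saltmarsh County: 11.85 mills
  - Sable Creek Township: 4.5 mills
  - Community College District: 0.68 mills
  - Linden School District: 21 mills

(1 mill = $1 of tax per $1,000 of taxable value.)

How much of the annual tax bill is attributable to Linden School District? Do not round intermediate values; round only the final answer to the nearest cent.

Assessed value = $1,905,600 × 0.67 = $1,276,752
Linden School District taxable value = $1,276,752 (exemption does not apply)
Linden School District levy = $1,276,752 × 0.021 = $26,811.792

$26,811.79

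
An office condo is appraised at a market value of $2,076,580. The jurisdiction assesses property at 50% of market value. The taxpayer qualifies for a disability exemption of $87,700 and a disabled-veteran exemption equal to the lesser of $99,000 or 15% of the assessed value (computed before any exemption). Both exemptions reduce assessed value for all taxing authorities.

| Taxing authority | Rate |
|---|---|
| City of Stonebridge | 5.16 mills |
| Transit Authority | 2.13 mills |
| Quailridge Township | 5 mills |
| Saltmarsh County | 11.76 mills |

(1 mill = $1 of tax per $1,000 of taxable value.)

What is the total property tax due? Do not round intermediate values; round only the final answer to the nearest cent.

$20,480.74

Assessed value = $2,076,580 × 0.5 = $1,038,290
Disabled-veteran exemption = min($99,000, 15% × $1,038,290) = min($99,000, $155,743.5) = $99,000 (dollar cap binds)
Taxable value = $1,038,290 − $87,700 − $99,000 = $851,590
City of Stonebridge: $851,590 × 0.00516 = $4,394.2044
Transit Authority: $851,590 × 0.00213 = $1,813.8867
Quailridge Township: $851,590 × 0.005 = $4,257.95
Saltmarsh County: $851,590 × 0.01176 = $10,014.6984
Total = $20,480.7395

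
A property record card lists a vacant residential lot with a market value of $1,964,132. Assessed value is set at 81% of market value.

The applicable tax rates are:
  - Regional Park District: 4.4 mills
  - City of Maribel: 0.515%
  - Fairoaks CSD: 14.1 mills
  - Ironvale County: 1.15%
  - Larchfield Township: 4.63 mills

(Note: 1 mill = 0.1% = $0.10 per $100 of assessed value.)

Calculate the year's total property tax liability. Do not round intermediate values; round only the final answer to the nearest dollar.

$63,288

Assessed value = $1,964,132 × 0.81 = $1,590,946.92
Regional Park District: $1,590,946.92 × 0.0044 = $7,000.166448
City of Maribel: $1,590,946.92 × 0.00515 = $8,193.376638
Fairoaks CSD: $1,590,946.92 × 0.0141 = $22,432.351572
Ironvale County: $1,590,946.92 × 0.0115 = $18,295.88958
Larchfield Township: $1,590,946.92 × 0.00463 = $7,366.0842396
Total = $63,287.8684776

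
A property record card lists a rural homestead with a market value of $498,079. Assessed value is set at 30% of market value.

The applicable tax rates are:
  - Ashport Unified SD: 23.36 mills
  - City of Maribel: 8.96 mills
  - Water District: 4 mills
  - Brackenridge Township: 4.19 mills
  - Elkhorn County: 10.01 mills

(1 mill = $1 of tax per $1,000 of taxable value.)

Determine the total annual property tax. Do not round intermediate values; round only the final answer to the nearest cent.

$7,548.89

Assessed value = $498,079 × 0.3 = $149,423.7
Ashport Unified SD: $149,423.7 × 0.02336 = $3,490.537632
City of Maribel: $149,423.7 × 0.00896 = $1,338.836352
Water District: $149,423.7 × 0.004 = $597.6948
Brackenridge Township: $149,423.7 × 0.00419 = $626.085303
Elkhorn County: $149,423.7 × 0.01001 = $1,495.731237
Total = $3,490.537632 + $1,338.836352 + $597.6948 + $626.085303 + $1,495.731237 = $7,548.885324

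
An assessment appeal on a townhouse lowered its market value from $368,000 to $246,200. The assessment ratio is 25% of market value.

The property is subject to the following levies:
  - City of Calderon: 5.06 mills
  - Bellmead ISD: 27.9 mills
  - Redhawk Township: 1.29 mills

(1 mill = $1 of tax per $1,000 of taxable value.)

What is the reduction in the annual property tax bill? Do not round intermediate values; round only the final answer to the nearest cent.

Old assessed value = $368,000 × 0.25 = $92,000
New assessed value = $246,200 × 0.25 = $61,550
Combined rate = 0.00506 + 0.0279 + 0.00129 = 0.03425
Old tax = $92,000 × 0.03425 = $3,151
New tax = $61,550 × 0.03425 = $2,108.0875
Reduction = $3,151 − $2,108.0875 = $1,042.9125

$1,042.91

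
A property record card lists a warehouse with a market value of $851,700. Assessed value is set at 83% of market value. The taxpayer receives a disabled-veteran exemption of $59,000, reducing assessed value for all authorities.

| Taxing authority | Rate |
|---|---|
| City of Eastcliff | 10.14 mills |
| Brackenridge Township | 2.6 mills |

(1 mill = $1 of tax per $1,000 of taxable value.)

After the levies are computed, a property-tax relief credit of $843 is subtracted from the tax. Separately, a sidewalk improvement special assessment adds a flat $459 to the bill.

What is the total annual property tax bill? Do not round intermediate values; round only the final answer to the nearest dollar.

Assessed value = $851,700 × 0.83 = $706,911
Taxable value = $706,911 − $59,000 = $647,911
City of Eastcliff: $647,911 × 0.01014 = $6,569.81754
Brackenridge Township: $647,911 × 0.0026 = $1,684.5686
Levies subtotal = $8,254.38614
After credit = $8,254.38614 − $843 = $7,411.38614
Total = $7,411.38614 + $459 = $7,870.38614

$7,870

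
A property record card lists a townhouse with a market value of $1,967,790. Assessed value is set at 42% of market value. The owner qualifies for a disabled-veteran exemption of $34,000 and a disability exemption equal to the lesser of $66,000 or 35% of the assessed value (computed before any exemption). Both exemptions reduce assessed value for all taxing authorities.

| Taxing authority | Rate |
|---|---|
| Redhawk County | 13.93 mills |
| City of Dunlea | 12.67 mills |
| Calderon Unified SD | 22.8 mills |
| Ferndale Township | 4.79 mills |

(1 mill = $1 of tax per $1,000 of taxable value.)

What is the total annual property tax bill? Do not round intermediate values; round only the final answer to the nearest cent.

Assessed value = $1,967,790 × 0.42 = $826,471.8
Disability exemption = min($66,000, 35% × $826,471.8) = min($66,000, $289,265.13) = $66,000 (dollar cap binds)
Taxable value = $826,471.8 − $34,000 − $66,000 = $726,471.8
Redhawk County: $726,471.8 × 0.01393 = $10,119.752174
City of Dunlea: $726,471.8 × 0.01267 = $9,204.397706
Calderon Unified SD: $726,471.8 × 0.0228 = $16,563.55704
Ferndale Township: $726,471.8 × 0.00479 = $3,479.799922
Total = $39,367.506842

$39,367.51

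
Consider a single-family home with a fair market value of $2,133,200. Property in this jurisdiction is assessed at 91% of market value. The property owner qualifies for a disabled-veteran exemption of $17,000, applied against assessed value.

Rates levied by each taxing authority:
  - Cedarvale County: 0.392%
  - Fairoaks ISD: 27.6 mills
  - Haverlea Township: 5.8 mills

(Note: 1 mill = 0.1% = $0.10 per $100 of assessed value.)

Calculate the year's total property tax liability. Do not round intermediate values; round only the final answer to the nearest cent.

Assessed value = $2,133,200 × 0.91 = $1,941,212
Taxable value = $1,941,212 − $17,000 = $1,924,212
Cedarvale County: $1,924,212 × 0.00392 = $7,542.91104
Fairoaks ISD: $1,924,212 × 0.0276 = $53,108.2512
Haverlea Township: $1,924,212 × 0.0058 = $11,160.4296
Total = $71,811.59184

$71,811.59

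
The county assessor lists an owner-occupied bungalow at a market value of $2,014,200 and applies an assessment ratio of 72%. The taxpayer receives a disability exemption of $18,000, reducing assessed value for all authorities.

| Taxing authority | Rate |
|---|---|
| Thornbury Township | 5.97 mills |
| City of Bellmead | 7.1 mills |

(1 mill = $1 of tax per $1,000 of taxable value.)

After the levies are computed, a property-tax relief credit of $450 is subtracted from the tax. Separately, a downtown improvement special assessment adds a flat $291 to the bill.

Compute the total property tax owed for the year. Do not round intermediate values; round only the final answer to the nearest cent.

$18,560.17

Assessed value = $2,014,200 × 0.72 = $1,450,224
Taxable value = $1,450,224 − $18,000 = $1,432,224
Thornbury Township: $1,432,224 × 0.00597 = $8,550.37728
City of Bellmead: $1,432,224 × 0.0071 = $10,168.7904
Levies subtotal = $18,719.16768
After credit = $18,719.16768 − $450 = $18,269.16768
Total = $18,269.16768 + $291 = $18,560.16768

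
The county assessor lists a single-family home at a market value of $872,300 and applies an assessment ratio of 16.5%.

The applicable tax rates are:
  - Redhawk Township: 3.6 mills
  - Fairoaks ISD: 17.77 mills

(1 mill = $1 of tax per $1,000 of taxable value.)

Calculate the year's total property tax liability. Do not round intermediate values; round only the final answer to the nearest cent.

$3,075.77

Assessed value = $872,300 × 0.165 = $143,929.5
Redhawk Township: $143,929.5 × 0.0036 = $518.1462
Fairoaks ISD: $143,929.5 × 0.01777 = $2,557.627215
Total = $518.1462 + $2,557.627215 = $3,075.773415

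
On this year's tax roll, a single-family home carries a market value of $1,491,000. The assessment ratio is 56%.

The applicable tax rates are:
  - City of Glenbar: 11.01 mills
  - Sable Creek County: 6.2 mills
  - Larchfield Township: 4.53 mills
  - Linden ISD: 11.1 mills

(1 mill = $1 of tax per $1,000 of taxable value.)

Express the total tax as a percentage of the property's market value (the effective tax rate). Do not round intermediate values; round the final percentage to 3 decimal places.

1.839%

Assessed value = $1,491,000 × 0.56 = $834,960
City of Glenbar: $834,960 × 0.01101 = $9,192.9096
Sable Creek County: $834,960 × 0.0062 = $5,176.752
Larchfield Township: $834,960 × 0.00453 = $3,782.3688
Linden ISD: $834,960 × 0.0111 = $9,268.056
Total tax = $27,420.0864
Effective rate = $27,420.0864 ÷ $1,491,000 = 1.839% of market value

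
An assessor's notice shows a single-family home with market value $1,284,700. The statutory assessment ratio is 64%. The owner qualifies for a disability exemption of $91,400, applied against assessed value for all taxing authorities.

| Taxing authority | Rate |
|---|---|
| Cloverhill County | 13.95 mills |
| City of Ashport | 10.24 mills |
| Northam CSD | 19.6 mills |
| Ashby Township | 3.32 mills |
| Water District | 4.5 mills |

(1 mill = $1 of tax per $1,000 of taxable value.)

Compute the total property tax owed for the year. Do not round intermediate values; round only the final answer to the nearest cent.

$37,717.00

Assessed value = $1,284,700 × 0.64 = $822,208
Taxable value = $822,208 − $91,400 = $730,808
Cloverhill County: $730,808 × 0.01395 = $10,194.7716
City of Ashport: $730,808 × 0.01024 = $7,483.47392
Northam CSD: $730,808 × 0.0196 = $14,323.8368
Ashby Township: $730,808 × 0.00332 = $2,426.28256
Water District: $730,808 × 0.0045 = $3,288.636
Total = $10,194.7716 + $7,483.47392 + $14,323.8368 + $2,426.28256 + $3,288.636 = $37,717.00088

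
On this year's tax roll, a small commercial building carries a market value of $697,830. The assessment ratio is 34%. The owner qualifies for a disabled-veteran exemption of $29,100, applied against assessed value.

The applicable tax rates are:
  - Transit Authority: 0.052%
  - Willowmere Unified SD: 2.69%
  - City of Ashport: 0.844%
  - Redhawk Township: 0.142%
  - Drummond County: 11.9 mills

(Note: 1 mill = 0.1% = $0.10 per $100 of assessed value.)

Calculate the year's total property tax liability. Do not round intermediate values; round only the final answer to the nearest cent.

Assessed value = $697,830 × 0.34 = $237,262.2
Taxable value = $237,262.2 − $29,100 = $208,162.2
Transit Authority: $208,162.2 × 0.00052 = $108.244344
Willowmere Unified SD: $208,162.2 × 0.0269 = $5,599.56318
City of Ashport: $208,162.2 × 0.00844 = $1,756.888968
Redhawk Township: $208,162.2 × 0.00142 = $295.590324
Drummond County: $208,162.2 × 0.0119 = $2,477.13018
Total = $10,237.416996

$10,237.42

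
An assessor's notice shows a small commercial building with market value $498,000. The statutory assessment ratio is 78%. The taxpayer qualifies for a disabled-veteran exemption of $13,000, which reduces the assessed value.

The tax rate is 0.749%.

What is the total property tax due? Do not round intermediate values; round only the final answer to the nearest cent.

Assessed value = $498,000 × 0.78 = $388,440
Taxable value = $388,440 − $13,000 = $375,440
Tax = $375,440 × 0.00749 = $2,812.0456

$2,812.05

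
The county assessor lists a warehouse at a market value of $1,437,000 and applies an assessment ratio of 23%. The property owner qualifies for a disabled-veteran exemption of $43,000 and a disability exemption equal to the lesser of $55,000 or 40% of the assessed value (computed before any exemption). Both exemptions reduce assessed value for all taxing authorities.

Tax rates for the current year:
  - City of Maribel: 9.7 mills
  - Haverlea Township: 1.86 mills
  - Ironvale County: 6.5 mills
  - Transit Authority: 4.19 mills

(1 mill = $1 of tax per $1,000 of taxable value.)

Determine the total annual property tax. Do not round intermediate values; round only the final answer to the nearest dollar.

Assessed value = $1,437,000 × 0.23 = $330,510
Disability exemption = min($55,000, 40% × $330,510) = min($55,000, $132,204) = $55,000 (dollar cap binds)
Taxable value = $330,510 − $43,000 − $55,000 = $232,510
City of Maribel: $232,510 × 0.0097 = $2,255.347
Haverlea Township: $232,510 × 0.00186 = $432.4686
Ironvale County: $232,510 × 0.0065 = $1,511.315
Transit Authority: $232,510 × 0.00419 = $974.2169
Total = $5,173.3475

$5,173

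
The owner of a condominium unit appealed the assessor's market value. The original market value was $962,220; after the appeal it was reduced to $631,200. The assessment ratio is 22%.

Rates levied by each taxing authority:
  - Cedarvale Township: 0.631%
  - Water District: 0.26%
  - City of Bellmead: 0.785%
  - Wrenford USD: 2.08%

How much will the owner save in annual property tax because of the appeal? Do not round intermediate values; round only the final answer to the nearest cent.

$2,735.28

Old assessed value = $962,220 × 0.22 = $211,688.4
New assessed value = $631,200 × 0.22 = $138,864
Combined rate = 0.00631 + 0.0026 + 0.00785 + 0.0208 = 0.03756
Old tax = $211,688.4 × 0.03756 = $7,951.016304
New tax = $138,864 × 0.03756 = $5,215.73184
Reduction = $7,951.016304 − $5,215.73184 = $2,735.284464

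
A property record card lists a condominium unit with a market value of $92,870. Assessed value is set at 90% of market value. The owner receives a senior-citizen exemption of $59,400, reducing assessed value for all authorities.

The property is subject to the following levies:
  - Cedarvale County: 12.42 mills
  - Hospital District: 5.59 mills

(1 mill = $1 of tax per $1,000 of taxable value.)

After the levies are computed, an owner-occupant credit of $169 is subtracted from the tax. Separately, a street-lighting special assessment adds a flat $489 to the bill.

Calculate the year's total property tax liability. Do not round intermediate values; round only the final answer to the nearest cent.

Assessed value = $92,870 × 0.9 = $83,583
Taxable value = $83,583 − $59,400 = $24,183
Cedarvale County: $24,183 × 0.01242 = $300.35286
Hospital District: $24,183 × 0.00559 = $135.18297
Levies subtotal = $435.53583
After credit = $435.53583 − $169 = $266.53583
Total = $266.53583 + $489 = $755.53583

$755.54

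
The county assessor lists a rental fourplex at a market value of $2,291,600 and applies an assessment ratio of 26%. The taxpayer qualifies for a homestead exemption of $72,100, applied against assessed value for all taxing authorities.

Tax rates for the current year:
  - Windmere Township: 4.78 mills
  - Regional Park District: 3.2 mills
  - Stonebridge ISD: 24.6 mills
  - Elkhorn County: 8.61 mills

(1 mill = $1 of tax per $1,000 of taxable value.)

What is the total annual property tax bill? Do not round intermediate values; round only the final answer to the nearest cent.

Assessed value = $2,291,600 × 0.26 = $595,816
Taxable value = $595,816 − $72,100 = $523,716
Windmere Township: $523,716 × 0.00478 = $2,503.36248
Regional Park District: $523,716 × 0.0032 = $1,675.8912
Stonebridge ISD: $523,716 × 0.0246 = $12,883.4136
Elkhorn County: $523,716 × 0.00861 = $4,509.19476
Total = $2,503.36248 + $1,675.8912 + $12,883.4136 + $4,509.19476 = $21,571.86204

$21,571.86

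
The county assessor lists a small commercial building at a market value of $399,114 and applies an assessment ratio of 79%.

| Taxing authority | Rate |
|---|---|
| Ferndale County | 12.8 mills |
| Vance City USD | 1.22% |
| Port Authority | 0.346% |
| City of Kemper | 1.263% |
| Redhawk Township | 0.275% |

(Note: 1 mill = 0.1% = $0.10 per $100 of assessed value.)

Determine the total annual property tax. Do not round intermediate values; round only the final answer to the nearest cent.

$13,822.75

Assessed value = $399,114 × 0.79 = $315,300.06
Ferndale County: $315,300.06 × 0.0128 = $4,035.840768
Vance City USD: $315,300.06 × 0.0122 = $3,846.660732
Port Authority: $315,300.06 × 0.00346 = $1,090.9382076
City of Kemper: $315,300.06 × 0.01263 = $3,982.2397578
Redhawk Township: $315,300.06 × 0.00275 = $867.075165
Total = $13,822.7546304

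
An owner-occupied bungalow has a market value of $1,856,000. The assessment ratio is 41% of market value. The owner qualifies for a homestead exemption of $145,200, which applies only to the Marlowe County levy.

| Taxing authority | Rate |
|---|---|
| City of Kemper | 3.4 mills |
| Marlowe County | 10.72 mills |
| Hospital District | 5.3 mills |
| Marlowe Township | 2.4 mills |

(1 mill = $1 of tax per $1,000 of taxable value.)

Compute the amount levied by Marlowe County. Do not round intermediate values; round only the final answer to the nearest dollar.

$6,601

Assessed value = $1,856,000 × 0.41 = $760,960
Marlowe County taxable value = $760,960 − $145,200 = $615,760
Marlowe County levy = $615,760 × 0.01072 = $6,600.9472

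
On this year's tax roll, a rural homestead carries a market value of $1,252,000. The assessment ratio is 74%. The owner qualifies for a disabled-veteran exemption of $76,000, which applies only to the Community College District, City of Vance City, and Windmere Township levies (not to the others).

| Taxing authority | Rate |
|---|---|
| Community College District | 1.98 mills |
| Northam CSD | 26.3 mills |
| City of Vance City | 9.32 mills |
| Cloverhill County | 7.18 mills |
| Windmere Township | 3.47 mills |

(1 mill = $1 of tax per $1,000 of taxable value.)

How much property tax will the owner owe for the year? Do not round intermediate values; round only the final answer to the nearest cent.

Assessed value = $1,252,000 × 0.74 = $926,480
Community College District: ($926,480 − $76,000) × 0.00198 = $850,480 × 0.00198 = $1,683.9504
Northam CSD: $926,480 × 0.0263 = $24,366.424
City of Vance City: ($926,480 − $76,000) × 0.00932 = $850,480 × 0.00932 = $7,926.4736
Cloverhill County: $926,480 × 0.00718 = $6,652.1264
Windmere Township: ($926,480 − $76,000) × 0.00347 = $850,480 × 0.00347 = $2,951.1656
Total = $43,580.14

$43,580.14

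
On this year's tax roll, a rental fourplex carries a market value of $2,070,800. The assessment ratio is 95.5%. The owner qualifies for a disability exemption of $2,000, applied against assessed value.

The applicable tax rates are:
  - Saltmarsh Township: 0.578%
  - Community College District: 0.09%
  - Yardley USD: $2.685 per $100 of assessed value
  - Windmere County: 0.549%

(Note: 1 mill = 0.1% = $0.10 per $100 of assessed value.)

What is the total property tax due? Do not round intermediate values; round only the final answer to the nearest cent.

$77,088.46

Assessed value = $2,070,800 × 0.955 = $1,977,614
Taxable value = $1,977,614 − $2,000 = $1,975,614
Saltmarsh Township: $1,975,614 × 0.00578 = $11,419.04892
Community College District: $1,975,614 × 0.0009 = $1,778.0526
Yardley USD: $1,975,614 × 0.02685 = $53,045.2359
Windmere County: $1,975,614 × 0.00549 = $10,846.12086
Total = $77,088.45828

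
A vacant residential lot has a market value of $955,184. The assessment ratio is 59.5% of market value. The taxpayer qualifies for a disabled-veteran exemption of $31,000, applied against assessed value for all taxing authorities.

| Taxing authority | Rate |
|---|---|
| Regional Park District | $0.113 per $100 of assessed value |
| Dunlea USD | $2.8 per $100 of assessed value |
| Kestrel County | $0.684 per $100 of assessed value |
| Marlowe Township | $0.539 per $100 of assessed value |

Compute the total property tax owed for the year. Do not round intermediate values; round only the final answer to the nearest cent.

$22,224.15

Assessed value = $955,184 × 0.595 = $568,334.48
Taxable value = $568,334.48 − $31,000 = $537,334.48
Regional Park District: $537,334.48 × 0.00113 = $607.1879624
Dunlea USD: $537,334.48 × 0.028 = $15,045.36544
Kestrel County: $537,334.48 × 0.00684 = $3,675.3678432
Marlowe Township: $537,334.48 × 0.00539 = $2,896.2328472
Total = $607.1879624 + $15,045.36544 + $3,675.3678432 + $2,896.2328472 = $22,224.1540928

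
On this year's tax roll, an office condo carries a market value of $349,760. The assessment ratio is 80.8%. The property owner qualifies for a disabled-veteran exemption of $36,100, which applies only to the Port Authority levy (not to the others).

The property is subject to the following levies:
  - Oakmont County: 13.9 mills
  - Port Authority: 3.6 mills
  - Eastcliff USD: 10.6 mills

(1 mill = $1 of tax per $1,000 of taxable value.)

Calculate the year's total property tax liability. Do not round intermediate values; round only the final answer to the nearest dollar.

$7,811

Assessed value = $349,760 × 0.808 = $282,606.08
Oakmont County: $282,606.08 × 0.0139 = $3,928.224512
Port Authority: ($282,606.08 − $36,100) × 0.0036 = $246,506.08 × 0.0036 = $887.421888
Eastcliff USD: $282,606.08 × 0.0106 = $2,995.624448
Total = $7,811.270848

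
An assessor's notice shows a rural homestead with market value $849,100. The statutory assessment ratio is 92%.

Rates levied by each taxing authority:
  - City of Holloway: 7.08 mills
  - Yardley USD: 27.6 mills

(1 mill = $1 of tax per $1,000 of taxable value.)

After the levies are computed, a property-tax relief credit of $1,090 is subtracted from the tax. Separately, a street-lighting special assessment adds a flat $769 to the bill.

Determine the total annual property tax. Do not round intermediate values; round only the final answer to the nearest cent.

Assessed value = $849,100 × 0.92 = $781,172
City of Holloway: $781,172 × 0.00708 = $5,530.69776
Yardley USD: $781,172 × 0.0276 = $21,560.3472
Levies subtotal = $27,091.04496
After credit = $27,091.04496 − $1,090 = $26,001.04496
Total = $26,001.04496 + $769 = $26,770.04496

$26,770.04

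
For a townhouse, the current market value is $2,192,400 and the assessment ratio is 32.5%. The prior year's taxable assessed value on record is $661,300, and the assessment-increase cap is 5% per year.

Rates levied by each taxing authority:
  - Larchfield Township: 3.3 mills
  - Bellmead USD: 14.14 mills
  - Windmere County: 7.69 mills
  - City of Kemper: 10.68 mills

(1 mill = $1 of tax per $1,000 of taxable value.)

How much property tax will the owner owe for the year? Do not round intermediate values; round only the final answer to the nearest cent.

$24,865.21

Uncapped assessed value = $2,192,400 × 0.325 = $712,530
Cap limit = $661,300 × 1.05 = $694,365
Taxable assessed value = min($712,530, $694,365) = $694,365 (cap binds)
Larchfield Township: $694,365 × 0.0033 = $2,291.4045
Bellmead USD: $694,365 × 0.01414 = $9,818.3211
Windmere County: $694,365 × 0.00769 = $5,339.66685
City of Kemper: $694,365 × 0.01068 = $7,415.8182
Total = $24,865.21065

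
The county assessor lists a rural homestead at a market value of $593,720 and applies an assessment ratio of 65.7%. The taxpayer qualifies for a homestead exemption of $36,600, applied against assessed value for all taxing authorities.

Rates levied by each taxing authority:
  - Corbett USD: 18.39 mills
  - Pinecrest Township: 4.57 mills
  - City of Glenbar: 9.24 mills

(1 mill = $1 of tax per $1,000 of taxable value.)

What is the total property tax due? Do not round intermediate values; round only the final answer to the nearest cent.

Assessed value = $593,720 × 0.657 = $390,074.04
Taxable value = $390,074.04 − $36,600 = $353,474.04
Corbett USD: $353,474.04 × 0.01839 = $6,500.3875956
Pinecrest Township: $353,474.04 × 0.00457 = $1,615.3763628
City of Glenbar: $353,474.04 × 0.00924 = $3,266.1001296
Total = $6,500.3875956 + $1,615.3763628 + $3,266.1001296 = $11,381.864088

$11,381.86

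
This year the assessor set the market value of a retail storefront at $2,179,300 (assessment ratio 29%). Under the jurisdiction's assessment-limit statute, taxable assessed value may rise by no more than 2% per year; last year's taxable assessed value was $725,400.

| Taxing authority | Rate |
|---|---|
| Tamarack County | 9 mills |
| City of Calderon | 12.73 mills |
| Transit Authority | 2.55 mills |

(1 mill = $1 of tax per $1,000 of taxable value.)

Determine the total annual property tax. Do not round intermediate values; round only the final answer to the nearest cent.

$15,344.89

Uncapped assessed value = $2,179,300 × 0.29 = $631,997
Cap limit = $725,400 × 1.02 = $739,908
Taxable assessed value = min($631,997, $739,908) = $631,997 (cap does not bind)
Tamarack County: $631,997 × 0.009 = $5,687.973
City of Calderon: $631,997 × 0.01273 = $8,045.32181
Transit Authority: $631,997 × 0.00255 = $1,611.59235
Total = $15,344.88716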